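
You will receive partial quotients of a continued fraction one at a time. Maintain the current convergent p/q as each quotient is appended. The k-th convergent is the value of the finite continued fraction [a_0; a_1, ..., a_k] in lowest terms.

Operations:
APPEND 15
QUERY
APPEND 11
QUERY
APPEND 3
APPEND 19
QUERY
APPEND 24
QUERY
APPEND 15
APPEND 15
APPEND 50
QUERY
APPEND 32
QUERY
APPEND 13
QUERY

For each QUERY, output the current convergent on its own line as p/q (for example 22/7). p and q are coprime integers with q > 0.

15/1
166/11
9913/657
238425/15802
2705223538/179293037
86621185961/5740958291
1128780641031/74811750820

APPEND 15: p_0 = 15·1 + 0 = 15, q_0 = 15·0 + 1 = 1 → 15/1
APPEND 11: p_1 = 11·15 + 1 = 166, q_1 = 11·1 + 0 = 11 → 166/11
APPEND 3: p_2 = 3·166 + 15 = 513, q_2 = 3·11 + 1 = 34 → 513/34
APPEND 19: p_3 = 19·513 + 166 = 9913, q_3 = 19·34 + 11 = 657 → 9913/657
APPEND 24: p_4 = 24·9913 + 513 = 238425, q_4 = 24·657 + 34 = 15802 → 238425/15802
APPEND 15: p_5 = 15·238425 + 9913 = 3586288, q_5 = 15·15802 + 657 = 237687 → 3586288/237687
APPEND 15: p_6 = 15·3586288 + 238425 = 54032745, q_6 = 15·237687 + 15802 = 3581107 → 54032745/3581107
APPEND 50: p_7 = 50·54032745 + 3586288 = 2705223538, q_7 = 50·3581107 + 237687 = 179293037 → 2705223538/179293037
APPEND 32: p_8 = 32·2705223538 + 54032745 = 86621185961, q_8 = 32·179293037 + 3581107 = 5740958291 → 86621185961/5740958291
APPEND 13: p_9 = 13·86621185961 + 2705223538 = 1128780641031, q_9 = 13·5740958291 + 179293037 = 74811750820 → 1128780641031/74811750820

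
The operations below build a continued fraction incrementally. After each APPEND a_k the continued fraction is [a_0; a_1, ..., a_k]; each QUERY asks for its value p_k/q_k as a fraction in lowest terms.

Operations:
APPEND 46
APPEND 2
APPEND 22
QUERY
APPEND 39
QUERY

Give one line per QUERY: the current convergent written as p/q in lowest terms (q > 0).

APPEND 46: p_0 = 46·1 + 0 = 46, q_0 = 46·0 + 1 = 1 → 46/1
APPEND 2: p_1 = 2·46 + 1 = 93, q_1 = 2·1 + 0 = 2 → 93/2
APPEND 22: p_2 = 22·93 + 46 = 2092, q_2 = 22·2 + 1 = 45 → 2092/45
APPEND 39: p_3 = 39·2092 + 93 = 81681, q_3 = 39·45 + 2 = 1757 → 81681/1757

2092/45
81681/1757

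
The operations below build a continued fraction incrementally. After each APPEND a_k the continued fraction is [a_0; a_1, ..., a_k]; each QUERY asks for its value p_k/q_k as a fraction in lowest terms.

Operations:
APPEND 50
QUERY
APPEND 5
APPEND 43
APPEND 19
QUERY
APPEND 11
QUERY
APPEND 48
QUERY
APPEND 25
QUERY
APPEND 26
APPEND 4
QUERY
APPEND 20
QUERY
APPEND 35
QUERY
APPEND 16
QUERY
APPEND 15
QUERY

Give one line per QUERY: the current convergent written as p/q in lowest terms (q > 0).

APPEND 50: p_0 = 50·1 + 0 = 50, q_0 = 50·0 + 1 = 1 → 50/1
APPEND 5: p_1 = 5·50 + 1 = 251, q_1 = 5·1 + 0 = 5 → 251/5
APPEND 43: p_2 = 43·251 + 50 = 10843, q_2 = 43·5 + 1 = 216 → 10843/216
APPEND 19: p_3 = 19·10843 + 251 = 206268, q_3 = 19·216 + 5 = 4109 → 206268/4109
APPEND 11: p_4 = 11·206268 + 10843 = 2279791, q_4 = 11·4109 + 216 = 45415 → 2279791/45415
APPEND 48: p_5 = 48·2279791 + 206268 = 109636236, q_5 = 48·45415 + 4109 = 2184029 → 109636236/2184029
APPEND 25: p_6 = 25·109636236 + 2279791 = 2743185691, q_6 = 25·2184029 + 45415 = 54646140 → 2743185691/54646140
APPEND 26: p_7 = 26·2743185691 + 109636236 = 71432464202, q_7 = 26·54646140 + 2184029 = 1422983669 → 71432464202/1422983669
APPEND 4: p_8 = 4·71432464202 + 2743185691 = 288473042499, q_8 = 4·1422983669 + 54646140 = 5746580816 → 288473042499/5746580816
APPEND 20: p_9 = 20·288473042499 + 71432464202 = 5840893314182, q_9 = 20·5746580816 + 1422983669 = 116354599989 → 5840893314182/116354599989
APPEND 35: p_10 = 35·5840893314182 + 288473042499 = 204719739038869, q_10 = 35·116354599989 + 5746580816 = 4078157580431 → 204719739038869/4078157580431
APPEND 16: p_11 = 16·204719739038869 + 5840893314182 = 3281356717936086, q_11 = 16·4078157580431 + 116354599989 = 65366875886885 → 3281356717936086/65366875886885
APPEND 15: p_12 = 15·3281356717936086 + 204719739038869 = 49425070508080159, q_12 = 15·65366875886885 + 4078157580431 = 984581295883706 → 49425070508080159/984581295883706

50/1
206268/4109
2279791/45415
109636236/2184029
2743185691/54646140
288473042499/5746580816
5840893314182/116354599989
204719739038869/4078157580431
3281356717936086/65366875886885
49425070508080159/984581295883706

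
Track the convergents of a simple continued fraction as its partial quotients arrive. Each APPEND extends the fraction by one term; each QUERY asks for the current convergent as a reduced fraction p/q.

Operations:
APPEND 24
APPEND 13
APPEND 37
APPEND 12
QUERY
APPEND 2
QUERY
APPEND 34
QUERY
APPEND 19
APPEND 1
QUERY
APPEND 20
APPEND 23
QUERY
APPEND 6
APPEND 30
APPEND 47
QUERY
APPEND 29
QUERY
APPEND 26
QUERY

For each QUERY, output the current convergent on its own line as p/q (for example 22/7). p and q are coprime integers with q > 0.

APPEND 24: p_0 = 24·1 + 0 = 24, q_0 = 24·0 + 1 = 1 → 24/1
APPEND 13: p_1 = 13·24 + 1 = 313, q_1 = 13·1 + 0 = 13 → 313/13
APPEND 37: p_2 = 37·313 + 24 = 11605, q_2 = 37·13 + 1 = 482 → 11605/482
APPEND 12: p_3 = 12·11605 + 313 = 139573, q_3 = 12·482 + 13 = 5797 → 139573/5797
APPEND 2: p_4 = 2·139573 + 11605 = 290751, q_4 = 2·5797 + 482 = 12076 → 290751/12076
APPEND 34: p_5 = 34·290751 + 139573 = 10025107, q_5 = 34·12076 + 5797 = 416381 → 10025107/416381
APPEND 19: p_6 = 19·10025107 + 290751 = 190767784, q_6 = 19·416381 + 12076 = 7923315 → 190767784/7923315
APPEND 1: p_7 = 1·190767784 + 10025107 = 200792891, q_7 = 1·7923315 + 416381 = 8339696 → 200792891/8339696
APPEND 20: p_8 = 20·200792891 + 190767784 = 4206625604, q_8 = 20·8339696 + 7923315 = 174717235 → 4206625604/174717235
APPEND 23: p_9 = 23·4206625604 + 200792891 = 96953181783, q_9 = 23·174717235 + 8339696 = 4026836101 → 96953181783/4026836101
APPEND 6: p_10 = 6·96953181783 + 4206625604 = 585925716302, q_10 = 6·4026836101 + 174717235 = 24335733841 → 585925716302/24335733841
APPEND 30: p_11 = 30·585925716302 + 96953181783 = 17674724670843, q_11 = 30·24335733841 + 4026836101 = 734098851331 → 17674724670843/734098851331
APPEND 47: p_12 = 47·17674724670843 + 585925716302 = 831297985245923, q_12 = 47·734098851331 + 24335733841 = 34526981746398 → 831297985245923/34526981746398
APPEND 29: p_13 = 29·831297985245923 + 17674724670843 = 24125316296802610, q_13 = 29·34526981746398 + 734098851331 = 1002016569496873 → 24125316296802610/1002016569496873
APPEND 26: p_14 = 26·24125316296802610 + 831297985245923 = 628089521702113783, q_14 = 26·1002016569496873 + 34526981746398 = 26086957788665096 → 628089521702113783/26086957788665096

139573/5797
290751/12076
10025107/416381
200792891/8339696
96953181783/4026836101
831297985245923/34526981746398
24125316296802610/1002016569496873
628089521702113783/26086957788665096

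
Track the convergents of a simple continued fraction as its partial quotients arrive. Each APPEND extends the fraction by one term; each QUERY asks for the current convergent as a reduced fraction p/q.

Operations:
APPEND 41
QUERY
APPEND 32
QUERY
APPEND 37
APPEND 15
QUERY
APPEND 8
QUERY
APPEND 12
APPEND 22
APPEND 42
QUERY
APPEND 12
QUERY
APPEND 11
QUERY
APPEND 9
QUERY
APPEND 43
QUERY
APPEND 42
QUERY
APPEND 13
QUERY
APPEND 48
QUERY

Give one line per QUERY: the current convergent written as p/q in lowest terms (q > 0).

APPEND 41: p_0 = 41·1 + 0 = 41, q_0 = 41·0 + 1 = 1 → 41/1
APPEND 32: p_1 = 32·41 + 1 = 1313, q_1 = 32·1 + 0 = 32 → 1313/32
APPEND 37: p_2 = 37·1313 + 41 = 48622, q_2 = 37·32 + 1 = 1185 → 48622/1185
APPEND 15: p_3 = 15·48622 + 1313 = 730643, q_3 = 15·1185 + 32 = 17807 → 730643/17807
APPEND 8: p_4 = 8·730643 + 48622 = 5893766, q_4 = 8·17807 + 1185 = 143641 → 5893766/143641
APPEND 12: p_5 = 12·5893766 + 730643 = 71455835, q_5 = 12·143641 + 17807 = 1741499 → 71455835/1741499
APPEND 22: p_6 = 22·71455835 + 5893766 = 1577922136, q_6 = 22·1741499 + 143641 = 38456619 → 1577922136/38456619
APPEND 42: p_7 = 42·1577922136 + 71455835 = 66344185547, q_7 = 42·38456619 + 1741499 = 1616919497 → 66344185547/1616919497
APPEND 12: p_8 = 12·66344185547 + 1577922136 = 797708148700, q_8 = 12·1616919497 + 38456619 = 19441490583 → 797708148700/19441490583
APPEND 11: p_9 = 11·797708148700 + 66344185547 = 8841133821247, q_9 = 11·19441490583 + 1616919497 = 215473315910 → 8841133821247/215473315910
APPEND 9: p_10 = 9·8841133821247 + 797708148700 = 80367912539923, q_10 = 9·215473315910 + 19441490583 = 1958701333773 → 80367912539923/1958701333773
APPEND 43: p_11 = 43·80367912539923 + 8841133821247 = 3464661373037936, q_11 = 43·1958701333773 + 215473315910 = 84439630668149 → 3464661373037936/84439630668149
APPEND 42: p_12 = 42·3464661373037936 + 80367912539923 = 145596145580133235, q_12 = 42·84439630668149 + 1958701333773 = 3548423189396031 → 145596145580133235/3548423189396031
APPEND 13: p_13 = 13·145596145580133235 + 3464661373037936 = 1896214553914769991, q_13 = 13·3548423189396031 + 84439630668149 = 46213941092816552 → 1896214553914769991/46213941092816552
APPEND 48: p_14 = 48·1896214553914769991 + 145596145580133235 = 91163894733489092803, q_14 = 48·46213941092816552 + 3548423189396031 = 2221817595644590527 → 91163894733489092803/2221817595644590527

41/1
1313/32
730643/17807
5893766/143641
66344185547/1616919497
797708148700/19441490583
8841133821247/215473315910
80367912539923/1958701333773
3464661373037936/84439630668149
145596145580133235/3548423189396031
1896214553914769991/46213941092816552
91163894733489092803/2221817595644590527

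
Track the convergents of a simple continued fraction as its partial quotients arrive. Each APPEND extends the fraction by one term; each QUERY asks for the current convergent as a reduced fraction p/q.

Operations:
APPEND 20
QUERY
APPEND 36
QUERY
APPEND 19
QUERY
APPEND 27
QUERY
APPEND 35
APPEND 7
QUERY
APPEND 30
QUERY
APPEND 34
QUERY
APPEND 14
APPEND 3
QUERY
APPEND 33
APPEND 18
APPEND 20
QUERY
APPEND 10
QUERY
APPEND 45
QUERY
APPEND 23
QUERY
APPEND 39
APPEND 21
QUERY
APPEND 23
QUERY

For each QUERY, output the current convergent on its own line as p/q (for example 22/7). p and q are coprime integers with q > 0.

APPEND 20: p_0 = 20·1 + 0 = 20, q_0 = 20·0 + 1 = 1 → 20/1
APPEND 36: p_1 = 36·20 + 1 = 721, q_1 = 36·1 + 0 = 36 → 721/36
APPEND 19: p_2 = 19·721 + 20 = 13719, q_2 = 19·36 + 1 = 685 → 13719/685
APPEND 27: p_3 = 27·13719 + 721 = 371134, q_3 = 27·685 + 36 = 18531 → 371134/18531
APPEND 35: p_4 = 35·371134 + 13719 = 13003409, q_4 = 35·18531 + 685 = 649270 → 13003409/649270
APPEND 7: p_5 = 7·13003409 + 371134 = 91394997, q_5 = 7·649270 + 18531 = 4563421 → 91394997/4563421
APPEND 30: p_6 = 30·91394997 + 13003409 = 2754853319, q_6 = 30·4563421 + 649270 = 137551900 → 2754853319/137551900
APPEND 34: p_7 = 34·2754853319 + 91394997 = 93756407843, q_7 = 34·137551900 + 4563421 = 4681328021 → 93756407843/4681328021
APPEND 14: p_8 = 14·93756407843 + 2754853319 = 1315344563121, q_8 = 14·4681328021 + 137551900 = 65676144194 → 1315344563121/65676144194
APPEND 3: p_9 = 3·1315344563121 + 93756407843 = 4039790097206, q_9 = 3·65676144194 + 4681328021 = 201709760603 → 4039790097206/201709760603
APPEND 33: p_10 = 33·4039790097206 + 1315344563121 = 134628417770919, q_10 = 33·201709760603 + 65676144194 = 6722098244093 → 134628417770919/6722098244093
APPEND 18: p_11 = 18·134628417770919 + 4039790097206 = 2427351309973748, q_11 = 18·6722098244093 + 201709760603 = 121199478154277 → 2427351309973748/121199478154277
APPEND 20: p_12 = 20·2427351309973748 + 134628417770919 = 48681654617245879, q_12 = 20·121199478154277 + 6722098244093 = 2430711661329633 → 48681654617245879/2430711661329633
APPEND 10: p_13 = 10·48681654617245879 + 2427351309973748 = 489243897482432538, q_13 = 10·2430711661329633 + 121199478154277 = 24428316091450607 → 489243897482432538/24428316091450607
APPEND 45: p_14 = 45·489243897482432538 + 48681654617245879 = 22064657041326710089, q_14 = 45·24428316091450607 + 2430711661329633 = 1101704935776606948 → 22064657041326710089/1101704935776606948
APPEND 23: p_15 = 23·22064657041326710089 + 489243897482432538 = 507976355847996764585, q_15 = 23·1101704935776606948 + 24428316091450607 = 25363641838953410411 → 507976355847996764585/25363641838953410411
APPEND 39: p_16 = 39·507976355847996764585 + 22064657041326710089 = 19833142535113200528904, q_16 = 39·25363641838953410411 + 1101704935776606948 = 990283736654959612977 → 19833142535113200528904/990283736654959612977
APPEND 21: p_17 = 21·19833142535113200528904 + 507976355847996764585 = 417003969593225207871569, q_17 = 21·990283736654959612977 + 25363641838953410411 = 20821322111593105282928 → 417003969593225207871569/20821322111593105282928
APPEND 23: p_18 = 23·417003969593225207871569 + 19833142535113200528904 = 9610924443179292981574991, q_18 = 23·20821322111593105282928 + 990283736654959612977 = 479880692303296381120321 → 9610924443179292981574991/479880692303296381120321

20/1
721/36
13719/685
371134/18531
91394997/4563421
2754853319/137551900
93756407843/4681328021
4039790097206/201709760603
48681654617245879/2430711661329633
489243897482432538/24428316091450607
22064657041326710089/1101704935776606948
507976355847996764585/25363641838953410411
417003969593225207871569/20821322111593105282928
9610924443179292981574991/479880692303296381120321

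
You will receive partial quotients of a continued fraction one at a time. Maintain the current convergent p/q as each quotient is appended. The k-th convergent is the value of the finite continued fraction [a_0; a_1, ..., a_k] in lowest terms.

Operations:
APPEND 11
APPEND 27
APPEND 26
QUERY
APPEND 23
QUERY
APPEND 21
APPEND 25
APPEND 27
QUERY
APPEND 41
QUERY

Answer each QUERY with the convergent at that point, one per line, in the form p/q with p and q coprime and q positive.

APPEND 11: p_0 = 11·1 + 0 = 11, q_0 = 11·0 + 1 = 1 → 11/1
APPEND 27: p_1 = 27·11 + 1 = 298, q_1 = 27·1 + 0 = 27 → 298/27
APPEND 26: p_2 = 26·298 + 11 = 7759, q_2 = 26·27 + 1 = 703 → 7759/703
APPEND 23: p_3 = 23·7759 + 298 = 178755, q_3 = 23·703 + 27 = 16196 → 178755/16196
APPEND 21: p_4 = 21·178755 + 7759 = 3761614, q_4 = 21·16196 + 703 = 340819 → 3761614/340819
APPEND 25: p_5 = 25·3761614 + 178755 = 94219105, q_5 = 25·340819 + 16196 = 8536671 → 94219105/8536671
APPEND 27: p_6 = 27·94219105 + 3761614 = 2547677449, q_6 = 27·8536671 + 340819 = 230830936 → 2547677449/230830936
APPEND 41: p_7 = 41·2547677449 + 94219105 = 104548994514, q_7 = 41·230830936 + 8536671 = 9472605047 → 104548994514/9472605047

7759/703
178755/16196
2547677449/230830936
104548994514/9472605047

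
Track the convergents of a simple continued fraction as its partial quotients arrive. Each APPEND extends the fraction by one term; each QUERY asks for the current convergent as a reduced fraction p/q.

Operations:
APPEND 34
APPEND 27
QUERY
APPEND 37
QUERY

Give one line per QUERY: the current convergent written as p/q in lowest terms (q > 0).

APPEND 34: p_0 = 34·1 + 0 = 34, q_0 = 34·0 + 1 = 1 → 34/1
APPEND 27: p_1 = 27·34 + 1 = 919, q_1 = 27·1 + 0 = 27 → 919/27
APPEND 37: p_2 = 37·919 + 34 = 34037, q_2 = 37·27 + 1 = 1000 → 34037/1000

919/27
34037/1000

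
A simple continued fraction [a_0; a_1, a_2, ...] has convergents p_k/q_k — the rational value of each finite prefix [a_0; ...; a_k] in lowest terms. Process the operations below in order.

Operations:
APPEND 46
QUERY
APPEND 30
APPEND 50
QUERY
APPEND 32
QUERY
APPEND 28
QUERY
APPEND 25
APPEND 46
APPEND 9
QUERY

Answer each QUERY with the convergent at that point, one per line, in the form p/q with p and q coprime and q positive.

APPEND 46: p_0 = 46·1 + 0 = 46, q_0 = 46·0 + 1 = 1 → 46/1
APPEND 30: p_1 = 30·46 + 1 = 1381, q_1 = 30·1 + 0 = 30 → 1381/30
APPEND 50: p_2 = 50·1381 + 46 = 69096, q_2 = 50·30 + 1 = 1501 → 69096/1501
APPEND 32: p_3 = 32·69096 + 1381 = 2212453, q_3 = 32·1501 + 30 = 48062 → 2212453/48062
APPEND 28: p_4 = 28·2212453 + 69096 = 62017780, q_4 = 28·48062 + 1501 = 1347237 → 62017780/1347237
APPEND 25: p_5 = 25·62017780 + 2212453 = 1552656953, q_5 = 25·1347237 + 48062 = 33728987 → 1552656953/33728987
APPEND 46: p_6 = 46·1552656953 + 62017780 = 71484237618, q_6 = 46·33728987 + 1347237 = 1552880639 → 71484237618/1552880639
APPEND 9: p_7 = 9·71484237618 + 1552656953 = 644910795515, q_7 = 9·1552880639 + 33728987 = 14009654738 → 644910795515/14009654738

46/1
69096/1501
2212453/48062
62017780/1347237
644910795515/14009654738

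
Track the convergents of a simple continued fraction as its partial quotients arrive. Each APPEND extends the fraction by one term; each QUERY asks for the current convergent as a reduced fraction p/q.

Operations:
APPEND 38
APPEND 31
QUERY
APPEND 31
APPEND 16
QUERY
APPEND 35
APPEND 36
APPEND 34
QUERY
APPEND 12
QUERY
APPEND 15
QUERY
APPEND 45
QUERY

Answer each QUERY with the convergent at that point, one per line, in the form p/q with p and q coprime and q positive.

APPEND 38: p_0 = 38·1 + 0 = 38, q_0 = 38·0 + 1 = 1 → 38/1
APPEND 31: p_1 = 31·38 + 1 = 1179, q_1 = 31·1 + 0 = 31 → 1179/31
APPEND 31: p_2 = 31·1179 + 38 = 36587, q_2 = 31·31 + 1 = 962 → 36587/962
APPEND 16: p_3 = 16·36587 + 1179 = 586571, q_3 = 16·962 + 31 = 15423 → 586571/15423
APPEND 35: p_4 = 35·586571 + 36587 = 20566572, q_4 = 35·15423 + 962 = 540767 → 20566572/540767
APPEND 36: p_5 = 36·20566572 + 586571 = 740983163, q_5 = 36·540767 + 15423 = 19483035 → 740983163/19483035
APPEND 34: p_6 = 34·740983163 + 20566572 = 25213994114, q_6 = 34·19483035 + 540767 = 662963957 → 25213994114/662963957
APPEND 12: p_7 = 12·25213994114 + 740983163 = 303308912531, q_7 = 12·662963957 + 19483035 = 7975050519 → 303308912531/7975050519
APPEND 15: p_8 = 15·303308912531 + 25213994114 = 4574847682079, q_8 = 15·7975050519 + 662963957 = 120288721742 → 4574847682079/120288721742
APPEND 45: p_9 = 45·4574847682079 + 303308912531 = 206171454606086, q_9 = 45·120288721742 + 7975050519 = 5420967528909 → 206171454606086/5420967528909

1179/31
586571/15423
25213994114/662963957
303308912531/7975050519
4574847682079/120288721742
206171454606086/5420967528909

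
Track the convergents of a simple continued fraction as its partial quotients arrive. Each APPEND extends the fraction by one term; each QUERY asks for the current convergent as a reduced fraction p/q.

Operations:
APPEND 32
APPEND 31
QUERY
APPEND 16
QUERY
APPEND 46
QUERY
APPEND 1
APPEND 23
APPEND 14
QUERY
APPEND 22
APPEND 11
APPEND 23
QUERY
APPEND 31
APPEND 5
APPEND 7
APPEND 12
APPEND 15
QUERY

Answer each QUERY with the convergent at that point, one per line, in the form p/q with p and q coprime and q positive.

APPEND 32: p_0 = 32·1 + 0 = 32, q_0 = 32·0 + 1 = 1 → 32/1
APPEND 31: p_1 = 31·32 + 1 = 993, q_1 = 31·1 + 0 = 31 → 993/31
APPEND 16: p_2 = 16·993 + 32 = 15920, q_2 = 16·31 + 1 = 497 → 15920/497
APPEND 46: p_3 = 46·15920 + 993 = 733313, q_3 = 46·497 + 31 = 22893 → 733313/22893
APPEND 1: p_4 = 1·733313 + 15920 = 749233, q_4 = 1·22893 + 497 = 23390 → 749233/23390
APPEND 23: p_5 = 23·749233 + 733313 = 17965672, q_5 = 23·23390 + 22893 = 560863 → 17965672/560863
APPEND 14: p_6 = 14·17965672 + 749233 = 252268641, q_6 = 14·560863 + 23390 = 7875472 → 252268641/7875472
APPEND 22: p_7 = 22·252268641 + 17965672 = 5567875774, q_7 = 22·7875472 + 560863 = 173821247 → 5567875774/173821247
APPEND 11: p_8 = 11·5567875774 + 252268641 = 61498902155, q_8 = 11·173821247 + 7875472 = 1919909189 → 61498902155/1919909189
APPEND 23: p_9 = 23·61498902155 + 5567875774 = 1420042625339, q_9 = 23·1919909189 + 173821247 = 44331732594 → 1420042625339/44331732594
APPEND 31: p_10 = 31·1420042625339 + 61498902155 = 44082820287664, q_10 = 31·44331732594 + 1919909189 = 1376203619603 → 44082820287664/1376203619603
APPEND 5: p_11 = 5·44082820287664 + 1420042625339 = 221834144063659, q_11 = 5·1376203619603 + 44331732594 = 6925349830609 → 221834144063659/6925349830609
APPEND 7: p_12 = 7·221834144063659 + 44082820287664 = 1596921828733277, q_12 = 7·6925349830609 + 1376203619603 = 49853652433866 → 1596921828733277/49853652433866
APPEND 12: p_13 = 12·1596921828733277 + 221834144063659 = 19384896088862983, q_13 = 12·49853652433866 + 6925349830609 = 605169179037001 → 19384896088862983/605169179037001
APPEND 15: p_14 = 15·19384896088862983 + 1596921828733277 = 292370363161678022, q_14 = 15·605169179037001 + 49853652433866 = 9127391337988881 → 292370363161678022/9127391337988881

993/31
15920/497
733313/22893
252268641/7875472
1420042625339/44331732594
292370363161678022/9127391337988881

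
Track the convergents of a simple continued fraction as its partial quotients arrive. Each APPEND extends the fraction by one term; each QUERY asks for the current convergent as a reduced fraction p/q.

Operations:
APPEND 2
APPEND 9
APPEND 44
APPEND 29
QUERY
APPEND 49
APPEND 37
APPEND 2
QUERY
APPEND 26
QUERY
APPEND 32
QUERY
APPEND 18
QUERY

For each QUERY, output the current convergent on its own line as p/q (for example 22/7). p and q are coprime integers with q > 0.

APPEND 2: p_0 = 2·1 + 0 = 2, q_0 = 2·0 + 1 = 1 → 2/1
APPEND 9: p_1 = 9·2 + 1 = 19, q_1 = 9·1 + 0 = 9 → 19/9
APPEND 44: p_2 = 44·19 + 2 = 838, q_2 = 44·9 + 1 = 397 → 838/397
APPEND 29: p_3 = 29·838 + 19 = 24321, q_3 = 29·397 + 9 = 11522 → 24321/11522
APPEND 49: p_4 = 49·24321 + 838 = 1192567, q_4 = 49·11522 + 397 = 564975 → 1192567/564975
APPEND 37: p_5 = 37·1192567 + 24321 = 44149300, q_5 = 37·564975 + 11522 = 20915597 → 44149300/20915597
APPEND 2: p_6 = 2·44149300 + 1192567 = 89491167, q_6 = 2·20915597 + 564975 = 42396169 → 89491167/42396169
APPEND 26: p_7 = 26·89491167 + 44149300 = 2370919642, q_7 = 26·42396169 + 20915597 = 1123215991 → 2370919642/1123215991
APPEND 32: p_8 = 32·2370919642 + 89491167 = 75958919711, q_8 = 32·1123215991 + 42396169 = 35985307881 → 75958919711/35985307881
APPEND 18: p_9 = 18·75958919711 + 2370919642 = 1369631474440, q_9 = 18·35985307881 + 1123215991 = 648858757849 → 1369631474440/648858757849

24321/11522
89491167/42396169
2370919642/1123215991
75958919711/35985307881
1369631474440/648858757849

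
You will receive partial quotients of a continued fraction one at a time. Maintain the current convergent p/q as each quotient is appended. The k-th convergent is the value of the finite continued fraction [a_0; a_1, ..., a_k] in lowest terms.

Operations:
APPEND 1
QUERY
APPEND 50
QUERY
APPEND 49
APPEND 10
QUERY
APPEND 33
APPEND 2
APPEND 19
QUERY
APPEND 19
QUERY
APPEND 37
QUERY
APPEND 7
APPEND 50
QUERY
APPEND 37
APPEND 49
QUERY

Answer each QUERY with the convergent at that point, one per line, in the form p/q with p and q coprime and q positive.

APPEND 1: p_0 = 1·1 + 0 = 1, q_0 = 1·0 + 1 = 1 → 1/1
APPEND 50: p_1 = 50·1 + 1 = 51, q_1 = 50·1 + 0 = 50 → 51/50
APPEND 49: p_2 = 49·51 + 1 = 2500, q_2 = 49·50 + 1 = 2451 → 2500/2451
APPEND 10: p_3 = 10·2500 + 51 = 25051, q_3 = 10·2451 + 50 = 24560 → 25051/24560
APPEND 33: p_4 = 33·25051 + 2500 = 829183, q_4 = 33·24560 + 2451 = 812931 → 829183/812931
APPEND 2: p_5 = 2·829183 + 25051 = 1683417, q_5 = 2·812931 + 24560 = 1650422 → 1683417/1650422
APPEND 19: p_6 = 19·1683417 + 829183 = 32814106, q_6 = 19·1650422 + 812931 = 32170949 → 32814106/32170949
APPEND 19: p_7 = 19·32814106 + 1683417 = 625151431, q_7 = 19·32170949 + 1650422 = 612898453 → 625151431/612898453
APPEND 37: p_8 = 37·625151431 + 32814106 = 23163417053, q_8 = 37·612898453 + 32170949 = 22709413710 → 23163417053/22709413710
APPEND 7: p_9 = 7·23163417053 + 625151431 = 162769070802, q_9 = 7·22709413710 + 612898453 = 159578794423 → 162769070802/159578794423
APPEND 50: p_10 = 50·162769070802 + 23163417053 = 8161616957153, q_10 = 50·159578794423 + 22709413710 = 8001649134860 → 8161616957153/8001649134860
APPEND 37: p_11 = 37·8161616957153 + 162769070802 = 302142596485463, q_11 = 37·8001649134860 + 159578794423 = 296220596784243 → 302142596485463/296220596784243
APPEND 49: p_12 = 49·302142596485463 + 8161616957153 = 14813148844744840, q_12 = 49·296220596784243 + 8001649134860 = 14522810891562767 → 14813148844744840/14522810891562767

1/1
51/50
25051/24560
32814106/32170949
625151431/612898453
23163417053/22709413710
8161616957153/8001649134860
14813148844744840/14522810891562767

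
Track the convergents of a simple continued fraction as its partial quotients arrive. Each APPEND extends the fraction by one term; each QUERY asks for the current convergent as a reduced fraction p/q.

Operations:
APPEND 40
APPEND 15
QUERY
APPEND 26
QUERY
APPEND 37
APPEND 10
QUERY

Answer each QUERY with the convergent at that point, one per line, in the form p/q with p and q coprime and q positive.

601/15
15666/391
5818096/145211

APPEND 40: p_0 = 40·1 + 0 = 40, q_0 = 40·0 + 1 = 1 → 40/1
APPEND 15: p_1 = 15·40 + 1 = 601, q_1 = 15·1 + 0 = 15 → 601/15
APPEND 26: p_2 = 26·601 + 40 = 15666, q_2 = 26·15 + 1 = 391 → 15666/391
APPEND 37: p_3 = 37·15666 + 601 = 580243, q_3 = 37·391 + 15 = 14482 → 580243/14482
APPEND 10: p_4 = 10·580243 + 15666 = 5818096, q_4 = 10·14482 + 391 = 145211 → 5818096/145211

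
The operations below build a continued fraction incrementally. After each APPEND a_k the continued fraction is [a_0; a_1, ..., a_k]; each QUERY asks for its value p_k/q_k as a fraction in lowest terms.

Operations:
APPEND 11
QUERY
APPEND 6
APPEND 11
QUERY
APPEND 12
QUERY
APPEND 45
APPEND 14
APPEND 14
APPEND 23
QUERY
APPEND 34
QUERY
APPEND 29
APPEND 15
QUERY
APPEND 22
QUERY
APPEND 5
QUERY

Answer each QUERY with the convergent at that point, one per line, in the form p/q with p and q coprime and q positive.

11/1
748/67
9043/810
1855840124/166231395
63179004369/5659072619
27573883506744/2469849132809
608459484115193/54500960259144
3069871304082709/274974650428529

APPEND 11: p_0 = 11·1 + 0 = 11, q_0 = 11·0 + 1 = 1 → 11/1
APPEND 6: p_1 = 6·11 + 1 = 67, q_1 = 6·1 + 0 = 6 → 67/6
APPEND 11: p_2 = 11·67 + 11 = 748, q_2 = 11·6 + 1 = 67 → 748/67
APPEND 12: p_3 = 12·748 + 67 = 9043, q_3 = 12·67 + 6 = 810 → 9043/810
APPEND 45: p_4 = 45·9043 + 748 = 407683, q_4 = 45·810 + 67 = 36517 → 407683/36517
APPEND 14: p_5 = 14·407683 + 9043 = 5716605, q_5 = 14·36517 + 810 = 512048 → 5716605/512048
APPEND 14: p_6 = 14·5716605 + 407683 = 80440153, q_6 = 14·512048 + 36517 = 7205189 → 80440153/7205189
APPEND 23: p_7 = 23·80440153 + 5716605 = 1855840124, q_7 = 23·7205189 + 512048 = 166231395 → 1855840124/166231395
APPEND 34: p_8 = 34·1855840124 + 80440153 = 63179004369, q_8 = 34·166231395 + 7205189 = 5659072619 → 63179004369/5659072619
APPEND 29: p_9 = 29·63179004369 + 1855840124 = 1834046966825, q_9 = 29·5659072619 + 166231395 = 164279337346 → 1834046966825/164279337346
APPEND 15: p_10 = 15·1834046966825 + 63179004369 = 27573883506744, q_10 = 15·164279337346 + 5659072619 = 2469849132809 → 27573883506744/2469849132809
APPEND 22: p_11 = 22·27573883506744 + 1834046966825 = 608459484115193, q_11 = 22·2469849132809 + 164279337346 = 54500960259144 → 608459484115193/54500960259144
APPEND 5: p_12 = 5·608459484115193 + 27573883506744 = 3069871304082709, q_12 = 5·54500960259144 + 2469849132809 = 274974650428529 → 3069871304082709/274974650428529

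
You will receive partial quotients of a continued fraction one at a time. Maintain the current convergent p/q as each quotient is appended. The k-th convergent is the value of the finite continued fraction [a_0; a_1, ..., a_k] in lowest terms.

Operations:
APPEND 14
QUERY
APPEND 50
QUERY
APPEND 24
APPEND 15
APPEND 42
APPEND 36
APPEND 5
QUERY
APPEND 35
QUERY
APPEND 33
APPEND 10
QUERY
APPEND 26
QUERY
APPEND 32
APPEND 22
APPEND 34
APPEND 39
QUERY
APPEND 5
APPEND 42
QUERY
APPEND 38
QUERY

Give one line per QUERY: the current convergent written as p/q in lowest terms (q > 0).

14/1
701/50
1929680175/137637836
67922611316/4844699841
22501681147346/1604972025731
587287085684599/41889285401595
550818349633856070635/39288088593590563208
116815414345114437412769/8332065100842375776666
4441753949780907683145749/316815920903730488685057

APPEND 14: p_0 = 14·1 + 0 = 14, q_0 = 14·0 + 1 = 1 → 14/1
APPEND 50: p_1 = 50·14 + 1 = 701, q_1 = 50·1 + 0 = 50 → 701/50
APPEND 24: p_2 = 24·701 + 14 = 16838, q_2 = 24·50 + 1 = 1201 → 16838/1201
APPEND 15: p_3 = 15·16838 + 701 = 253271, q_3 = 15·1201 + 50 = 18065 → 253271/18065
APPEND 42: p_4 = 42·253271 + 16838 = 10654220, q_4 = 42·18065 + 1201 = 759931 → 10654220/759931
APPEND 36: p_5 = 36·10654220 + 253271 = 383805191, q_5 = 36·759931 + 18065 = 27375581 → 383805191/27375581
APPEND 5: p_6 = 5·383805191 + 10654220 = 1929680175, q_6 = 5·27375581 + 759931 = 137637836 → 1929680175/137637836
APPEND 35: p_7 = 35·1929680175 + 383805191 = 67922611316, q_7 = 35·137637836 + 27375581 = 4844699841 → 67922611316/4844699841
APPEND 33: p_8 = 33·67922611316 + 1929680175 = 2243375853603, q_8 = 33·4844699841 + 137637836 = 160012732589 → 2243375853603/160012732589
APPEND 10: p_9 = 10·2243375853603 + 67922611316 = 22501681147346, q_9 = 10·160012732589 + 4844699841 = 1604972025731 → 22501681147346/1604972025731
APPEND 26: p_10 = 26·22501681147346 + 2243375853603 = 587287085684599, q_10 = 26·1604972025731 + 160012732589 = 41889285401595 → 587287085684599/41889285401595
APPEND 32: p_11 = 32·587287085684599 + 22501681147346 = 18815688423054514, q_11 = 32·41889285401595 + 1604972025731 = 1342062104876771 → 18815688423054514/1342062104876771
APPEND 22: p_12 = 22·18815688423054514 + 587287085684599 = 414532432392883907, q_12 = 22·1342062104876771 + 41889285401595 = 29567255592690557 → 414532432392883907/29567255592690557
APPEND 34: p_13 = 34·414532432392883907 + 18815688423054514 = 14112918389781107352, q_13 = 34·29567255592690557 + 1342062104876771 = 1006628752256355709 → 14112918389781107352/1006628752256355709
APPEND 39: p_14 = 39·14112918389781107352 + 414532432392883907 = 550818349633856070635, q_14 = 39·1006628752256355709 + 29567255592690557 = 39288088593590563208 → 550818349633856070635/39288088593590563208
APPEND 5: p_15 = 5·550818349633856070635 + 14112918389781107352 = 2768204666559061460527, q_15 = 5·39288088593590563208 + 1006628752256355709 = 197447071720209171749 → 2768204666559061460527/197447071720209171749
APPEND 42: p_16 = 42·2768204666559061460527 + 550818349633856070635 = 116815414345114437412769, q_16 = 42·197447071720209171749 + 39288088593590563208 = 8332065100842375776666 → 116815414345114437412769/8332065100842375776666
APPEND 38: p_17 = 38·116815414345114437412769 + 2768204666559061460527 = 4441753949780907683145749, q_17 = 38·8332065100842375776666 + 197447071720209171749 = 316815920903730488685057 → 4441753949780907683145749/316815920903730488685057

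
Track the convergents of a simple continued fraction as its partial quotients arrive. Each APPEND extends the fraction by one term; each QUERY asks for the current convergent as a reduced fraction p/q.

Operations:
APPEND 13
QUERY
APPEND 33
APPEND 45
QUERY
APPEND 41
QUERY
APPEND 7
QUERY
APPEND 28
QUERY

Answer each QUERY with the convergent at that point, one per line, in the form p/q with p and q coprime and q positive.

APPEND 13: p_0 = 13·1 + 0 = 13, q_0 = 13·0 + 1 = 1 → 13/1
APPEND 33: p_1 = 33·13 + 1 = 430, q_1 = 33·1 + 0 = 33 → 430/33
APPEND 45: p_2 = 45·430 + 13 = 19363, q_2 = 45·33 + 1 = 1486 → 19363/1486
APPEND 41: p_3 = 41·19363 + 430 = 794313, q_3 = 41·1486 + 33 = 60959 → 794313/60959
APPEND 7: p_4 = 7·794313 + 19363 = 5579554, q_4 = 7·60959 + 1486 = 428199 → 5579554/428199
APPEND 28: p_5 = 28·5579554 + 794313 = 157021825, q_5 = 28·428199 + 60959 = 12050531 → 157021825/12050531

13/1
19363/1486
794313/60959
5579554/428199
157021825/12050531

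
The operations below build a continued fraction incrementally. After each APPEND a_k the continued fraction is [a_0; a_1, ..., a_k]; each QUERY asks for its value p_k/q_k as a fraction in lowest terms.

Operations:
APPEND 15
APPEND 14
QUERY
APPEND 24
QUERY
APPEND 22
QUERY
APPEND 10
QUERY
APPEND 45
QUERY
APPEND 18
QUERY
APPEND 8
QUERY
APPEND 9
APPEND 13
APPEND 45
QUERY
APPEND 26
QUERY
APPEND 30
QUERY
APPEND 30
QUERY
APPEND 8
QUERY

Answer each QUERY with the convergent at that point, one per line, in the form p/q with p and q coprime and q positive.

APPEND 15: p_0 = 15·1 + 0 = 15, q_0 = 15·0 + 1 = 1 → 15/1
APPEND 14: p_1 = 14·15 + 1 = 211, q_1 = 14·1 + 0 = 14 → 211/14
APPEND 24: p_2 = 24·211 + 15 = 5079, q_2 = 24·14 + 1 = 337 → 5079/337
APPEND 22: p_3 = 22·5079 + 211 = 111949, q_3 = 22·337 + 14 = 7428 → 111949/7428
APPEND 10: p_4 = 10·111949 + 5079 = 1124569, q_4 = 10·7428 + 337 = 74617 → 1124569/74617
APPEND 45: p_5 = 45·1124569 + 111949 = 50717554, q_5 = 45·74617 + 7428 = 3365193 → 50717554/3365193
APPEND 18: p_6 = 18·50717554 + 1124569 = 914040541, q_6 = 18·3365193 + 74617 = 60648091 → 914040541/60648091
APPEND 8: p_7 = 8·914040541 + 50717554 = 7363041882, q_7 = 8·60648091 + 3365193 = 488549921 → 7363041882/488549921
APPEND 9: p_8 = 9·7363041882 + 914040541 = 67181417479, q_8 = 9·488549921 + 60648091 = 4457597380 → 67181417479/4457597380
APPEND 13: p_9 = 13·67181417479 + 7363041882 = 880721469109, q_9 = 13·4457597380 + 488549921 = 58437315861 → 880721469109/58437315861
APPEND 45: p_10 = 45·880721469109 + 67181417479 = 39699647527384, q_10 = 45·58437315861 + 4457597380 = 2634136811125 → 39699647527384/2634136811125
APPEND 26: p_11 = 26·39699647527384 + 880721469109 = 1033071557181093, q_11 = 26·2634136811125 + 58437315861 = 68545994405111 → 1033071557181093/68545994405111
APPEND 30: p_12 = 30·1033071557181093 + 39699647527384 = 31031846362960174, q_12 = 30·68545994405111 + 2634136811125 = 2059013968964455 → 31031846362960174/2059013968964455
APPEND 30: p_13 = 30·31031846362960174 + 1033071557181093 = 931988462445986313, q_13 = 30·2059013968964455 + 68545994405111 = 61838965063338761 → 931988462445986313/61838965063338761
APPEND 8: p_14 = 8·931988462445986313 + 31031846362960174 = 7486939545930850678, q_14 = 8·61838965063338761 + 2059013968964455 = 496770734475674543 → 7486939545930850678/496770734475674543

211/14
5079/337
111949/7428
1124569/74617
50717554/3365193
914040541/60648091
7363041882/488549921
39699647527384/2634136811125
1033071557181093/68545994405111
31031846362960174/2059013968964455
931988462445986313/61838965063338761
7486939545930850678/496770734475674543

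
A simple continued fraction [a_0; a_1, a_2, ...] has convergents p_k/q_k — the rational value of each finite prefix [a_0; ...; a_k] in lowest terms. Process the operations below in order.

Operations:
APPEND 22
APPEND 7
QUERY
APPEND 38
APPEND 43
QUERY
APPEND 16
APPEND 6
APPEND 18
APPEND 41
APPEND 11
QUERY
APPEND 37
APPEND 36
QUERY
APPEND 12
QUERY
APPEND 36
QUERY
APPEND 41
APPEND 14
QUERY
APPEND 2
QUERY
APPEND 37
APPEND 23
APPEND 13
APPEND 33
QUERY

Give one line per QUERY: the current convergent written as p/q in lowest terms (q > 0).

155/7
254371/11488
203150245769/9174748786
271462664008961/12259900240990
3265086954600954/147459100822219
117814593029643305/5320787529840874
67789102209409313731/3061517257070013616
140411867819988603921/6341334261964325285
52285406046363199638037814/2361333425089014397697153

APPEND 22: p_0 = 22·1 + 0 = 22, q_0 = 22·0 + 1 = 1 → 22/1
APPEND 7: p_1 = 7·22 + 1 = 155, q_1 = 7·1 + 0 = 7 → 155/7
APPEND 38: p_2 = 38·155 + 22 = 5912, q_2 = 38·7 + 1 = 267 → 5912/267
APPEND 43: p_3 = 43·5912 + 155 = 254371, q_3 = 43·267 + 7 = 11488 → 254371/11488
APPEND 16: p_4 = 16·254371 + 5912 = 4075848, q_4 = 16·11488 + 267 = 184075 → 4075848/184075
APPEND 6: p_5 = 6·4075848 + 254371 = 24709459, q_5 = 6·184075 + 11488 = 1115938 → 24709459/1115938
APPEND 18: p_6 = 18·24709459 + 4075848 = 448846110, q_6 = 18·1115938 + 184075 = 20270959 → 448846110/20270959
APPEND 41: p_7 = 41·448846110 + 24709459 = 18427399969, q_7 = 41·20270959 + 1115938 = 832225257 → 18427399969/832225257
APPEND 11: p_8 = 11·18427399969 + 448846110 = 203150245769, q_8 = 11·832225257 + 20270959 = 9174748786 → 203150245769/9174748786
APPEND 37: p_9 = 37·203150245769 + 18427399969 = 7534986493422, q_9 = 37·9174748786 + 832225257 = 340297930339 → 7534986493422/340297930339
APPEND 36: p_10 = 36·7534986493422 + 203150245769 = 271462664008961, q_10 = 36·340297930339 + 9174748786 = 12259900240990 → 271462664008961/12259900240990
APPEND 12: p_11 = 12·271462664008961 + 7534986493422 = 3265086954600954, q_11 = 12·12259900240990 + 340297930339 = 147459100822219 → 3265086954600954/147459100822219
APPEND 36: p_12 = 36·3265086954600954 + 271462664008961 = 117814593029643305, q_12 = 36·147459100822219 + 12259900240990 = 5320787529840874 → 117814593029643305/5320787529840874
APPEND 41: p_13 = 41·117814593029643305 + 3265086954600954 = 4833663401169976459, q_13 = 41·5320787529840874 + 147459100822219 = 218299747824298053 → 4833663401169976459/218299747824298053
APPEND 14: p_14 = 14·4833663401169976459 + 117814593029643305 = 67789102209409313731, q_14 = 14·218299747824298053 + 5320787529840874 = 3061517257070013616 → 67789102209409313731/3061517257070013616
APPEND 2: p_15 = 2·67789102209409313731 + 4833663401169976459 = 140411867819988603921, q_15 = 2·3061517257070013616 + 218299747824298053 = 6341334261964325285 → 140411867819988603921/6341334261964325285
APPEND 37: p_16 = 37·140411867819988603921 + 67789102209409313731 = 5263028211548987658808, q_16 = 37·6341334261964325285 + 3061517257070013616 = 237690884949750049161 → 5263028211548987658808/237690884949750049161
APPEND 23: p_17 = 23·5263028211548987658808 + 140411867819988603921 = 121190060733446704756505, q_17 = 23·237690884949750049161 + 6341334261964325285 = 5473231688106215455988 → 121190060733446704756505/5473231688106215455988
APPEND 13: p_18 = 13·121190060733446704756505 + 5263028211548987658808 = 1580733817746356149493373, q_18 = 13·5473231688106215455988 + 237690884949750049161 = 71389702830330550977005 → 1580733817746356149493373/71389702830330550977005
APPEND 33: p_19 = 33·1580733817746356149493373 + 121190060733446704756505 = 52285406046363199638037814, q_19 = 33·71389702830330550977005 + 5473231688106215455988 = 2361333425089014397697153 → 52285406046363199638037814/2361333425089014397697153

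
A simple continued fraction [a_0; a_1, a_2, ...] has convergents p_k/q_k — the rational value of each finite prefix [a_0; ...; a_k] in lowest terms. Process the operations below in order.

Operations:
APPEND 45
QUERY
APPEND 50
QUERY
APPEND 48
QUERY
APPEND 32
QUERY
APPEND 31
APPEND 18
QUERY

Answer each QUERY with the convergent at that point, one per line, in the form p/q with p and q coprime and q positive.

APPEND 45: p_0 = 45·1 + 0 = 45, q_0 = 45·0 + 1 = 1 → 45/1
APPEND 50: p_1 = 50·45 + 1 = 2251, q_1 = 50·1 + 0 = 50 → 2251/50
APPEND 48: p_2 = 48·2251 + 45 = 108093, q_2 = 48·50 + 1 = 2401 → 108093/2401
APPEND 32: p_3 = 32·108093 + 2251 = 3461227, q_3 = 32·2401 + 50 = 76882 → 3461227/76882
APPEND 31: p_4 = 31·3461227 + 108093 = 107406130, q_4 = 31·76882 + 2401 = 2385743 → 107406130/2385743
APPEND 18: p_5 = 18·107406130 + 3461227 = 1936771567, q_5 = 18·2385743 + 76882 = 43020256 → 1936771567/43020256

45/1
2251/50
108093/2401
3461227/76882
1936771567/43020256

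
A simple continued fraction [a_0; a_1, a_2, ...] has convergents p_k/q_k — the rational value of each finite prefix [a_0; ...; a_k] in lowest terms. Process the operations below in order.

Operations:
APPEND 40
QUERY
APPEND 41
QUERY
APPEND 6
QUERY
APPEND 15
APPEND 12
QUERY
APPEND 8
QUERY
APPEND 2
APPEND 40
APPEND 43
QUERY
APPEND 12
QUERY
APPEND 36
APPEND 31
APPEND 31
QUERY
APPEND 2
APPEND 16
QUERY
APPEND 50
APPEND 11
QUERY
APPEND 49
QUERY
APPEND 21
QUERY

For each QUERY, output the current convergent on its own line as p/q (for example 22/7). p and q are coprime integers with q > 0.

40/1
1641/41
9886/247
1809058/45199
14622395/365338
54072435393/1350990409
650126001031/16243285246
22587335256585619/564340649255556
757027935285706387/18914211510592724
417627320254944239765/10434346078553760227
20501635991794054887883/512229815291592720896
430951983147930096885308/10767260467202000899043

APPEND 40: p_0 = 40·1 + 0 = 40, q_0 = 40·0 + 1 = 1 → 40/1
APPEND 41: p_1 = 41·40 + 1 = 1641, q_1 = 41·1 + 0 = 41 → 1641/41
APPEND 6: p_2 = 6·1641 + 40 = 9886, q_2 = 6·41 + 1 = 247 → 9886/247
APPEND 15: p_3 = 15·9886 + 1641 = 149931, q_3 = 15·247 + 41 = 3746 → 149931/3746
APPEND 12: p_4 = 12·149931 + 9886 = 1809058, q_4 = 12·3746 + 247 = 45199 → 1809058/45199
APPEND 8: p_5 = 8·1809058 + 149931 = 14622395, q_5 = 8·45199 + 3746 = 365338 → 14622395/365338
APPEND 2: p_6 = 2·14622395 + 1809058 = 31053848, q_6 = 2·365338 + 45199 = 775875 → 31053848/775875
APPEND 40: p_7 = 40·31053848 + 14622395 = 1256776315, q_7 = 40·775875 + 365338 = 31400338 → 1256776315/31400338
APPEND 43: p_8 = 43·1256776315 + 31053848 = 54072435393, q_8 = 43·31400338 + 775875 = 1350990409 → 54072435393/1350990409
APPEND 12: p_9 = 12·54072435393 + 1256776315 = 650126001031, q_9 = 12·1350990409 + 31400338 = 16243285246 → 650126001031/16243285246
APPEND 36: p_10 = 36·650126001031 + 54072435393 = 23458608472509, q_10 = 36·16243285246 + 1350990409 = 586109259265 → 23458608472509/586109259265
APPEND 31: p_11 = 31·23458608472509 + 650126001031 = 727866988648810, q_11 = 31·586109259265 + 16243285246 = 18185630322461 → 727866988648810/18185630322461
APPEND 31: p_12 = 31·727866988648810 + 23458608472509 = 22587335256585619, q_12 = 31·18185630322461 + 586109259265 = 564340649255556 → 22587335256585619/564340649255556
APPEND 2: p_13 = 2·22587335256585619 + 727866988648810 = 45902537501820048, q_13 = 2·564340649255556 + 18185630322461 = 1146866928833573 → 45902537501820048/1146866928833573
APPEND 16: p_14 = 16·45902537501820048 + 22587335256585619 = 757027935285706387, q_14 = 16·1146866928833573 + 564340649255556 = 18914211510592724 → 757027935285706387/18914211510592724
APPEND 50: p_15 = 50·757027935285706387 + 45902537501820048 = 37897299301787139398, q_15 = 50·18914211510592724 + 1146866928833573 = 946857442458469773 → 37897299301787139398/946857442458469773
APPEND 11: p_16 = 11·37897299301787139398 + 757027935285706387 = 417627320254944239765, q_16 = 11·946857442458469773 + 18914211510592724 = 10434346078553760227 → 417627320254944239765/10434346078553760227
APPEND 49: p_17 = 49·417627320254944239765 + 37897299301787139398 = 20501635991794054887883, q_17 = 49·10434346078553760227 + 946857442458469773 = 512229815291592720896 → 20501635991794054887883/512229815291592720896
APPEND 21: p_18 = 21·20501635991794054887883 + 417627320254944239765 = 430951983147930096885308, q_18 = 21·512229815291592720896 + 10434346078553760227 = 10767260467202000899043 → 430951983147930096885308/10767260467202000899043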